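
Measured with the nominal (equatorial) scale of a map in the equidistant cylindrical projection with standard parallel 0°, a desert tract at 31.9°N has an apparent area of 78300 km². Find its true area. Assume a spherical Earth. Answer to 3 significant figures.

66500 km²

For the equirectangular projection with φ₀ = 0 (plate carrée), h = 1 along meridians and k = sec φ along parallels.
Areal scale = h·k = 1 × sec φ; at 31.9°, h = 1.000, k = 1.178, so h·k = 1.178.
True area = apparent / (areal scale) = 78300 / 1.178 ≈ 66500 km².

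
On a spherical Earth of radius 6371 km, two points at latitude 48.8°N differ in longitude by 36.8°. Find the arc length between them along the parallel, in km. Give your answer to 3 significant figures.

Arc length along a parallel = R cos φ · Δλ (with Δλ in radians).
= 6371 × cos 48.8° × (36.8° × π/180) = 6371 × 0.6587 × 0.6423 ≈ 2700 km.

2700 km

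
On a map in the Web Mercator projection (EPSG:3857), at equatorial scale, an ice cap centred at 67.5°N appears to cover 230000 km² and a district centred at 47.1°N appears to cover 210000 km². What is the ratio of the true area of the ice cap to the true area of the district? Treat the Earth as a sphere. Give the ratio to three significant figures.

0.346

Mercator's areal exaggeration is sec²φ; hence true area = (apparent area) · cos²φ.
True area of ice cap: 230000 × cos²(67.5°) = 230000 × 0.1464 = 33680 km².
True area of district: 210000 × cos²(47.1°) = 210000 × 0.4634 = 97310 km².
Ratio = 33680 / 97310 ≈ 0.346.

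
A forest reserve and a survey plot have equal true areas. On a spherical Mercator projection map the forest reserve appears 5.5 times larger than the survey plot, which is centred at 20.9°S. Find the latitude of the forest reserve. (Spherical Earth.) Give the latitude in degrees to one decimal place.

66.5°

Mercator areal scale is sec²φ, so apparent-area ratio = sec²φ₁ / sec²φ₂ = cos²φ₂ / cos²φ₁.
cos²φ₂ / cos²φ₁ = 5.5  ⇒  cos φ₁ = cos 20.9° / √5.5 = 0.9342/2.345 = 0.3983.
φ₁ = arccos(0.3983) ≈ 66.5°.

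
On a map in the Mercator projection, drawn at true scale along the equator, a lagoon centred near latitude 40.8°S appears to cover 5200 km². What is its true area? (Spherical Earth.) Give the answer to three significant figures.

2980 km²

For Mercator, h = k = sec φ (a conformal cylindrical projection has a single point scale, 1/cos φ).
Areal scale = k² = sec²φ = 1/cos²(40.8°) = 1/0.7570² = 1.745.
True area = apparent / (areal scale) = 5200 / 1.745 ≈ 2980 km².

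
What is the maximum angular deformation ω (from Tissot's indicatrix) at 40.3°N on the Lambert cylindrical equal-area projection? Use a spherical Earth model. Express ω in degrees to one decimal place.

The Lambert cylindrical equal-area projection is the cylindrical equal-area projection with its standard parallel at the equator (φ₀ = 0). Cylindrical equal-area (φ₀ = 0°): h = cos φ / cos 0° along meridians, k = cos 0° / cos φ along parallels; h·k = 1.
At 40.3°: h = 0.7627, k = 1.311; principal scales a = 1.311, b = 0.7627.
sin(ω/2) = (a − b)/(a + b) = 0.5485/2.074 = 0.2645, so ω = 2 arcsin(0.2645) ≈ 30.7°.

30.7°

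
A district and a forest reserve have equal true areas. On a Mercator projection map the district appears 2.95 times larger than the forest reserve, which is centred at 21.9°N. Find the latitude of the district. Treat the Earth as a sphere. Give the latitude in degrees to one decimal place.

On Mercator, (apparent₁)/(apparent₂) = sec²φ₁ / sec²φ₂ when true areas are equal.
cos²φ₂ / cos²φ₁ = 2.95  ⇒  cos φ₁ = cos 21.9° / √2.95 = 0.9278/1.718 = 0.5402.
φ₁ = arccos(0.5402) ≈ 57.3°.

57.3°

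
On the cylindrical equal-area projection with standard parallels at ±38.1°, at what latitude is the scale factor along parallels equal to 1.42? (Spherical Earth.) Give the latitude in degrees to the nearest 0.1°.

56.3°

A cylindrical equal-area projection with standard parallel φ₀ has meridian scale h = cos φ / cos φ₀ and parallel scale k = cos φ₀ / cos φ (so areas are preserved, h·k = 1).
k = cos φ₀ / cos φ = 1.42  ⇒  cos φ = cos 38.1° / 1.42 = 0.5542.
φ = arccos(0.5542) ≈ 56.3°.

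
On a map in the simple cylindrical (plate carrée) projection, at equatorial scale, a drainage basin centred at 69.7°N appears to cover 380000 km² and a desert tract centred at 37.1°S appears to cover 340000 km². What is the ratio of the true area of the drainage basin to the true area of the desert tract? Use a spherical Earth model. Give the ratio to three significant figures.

0.486

On the plate carrée, areal scale = h·k = 1 × sec φ, so true area = apparent × cos φ.
True area of drainage basin: 380000 × cos(69.7°) = 380000 × 0.3469 = 131800 km².
True area of desert tract: 340000 × cos(37.1°) = 340000 × 0.7976 = 271200 km².
Ratio = 131800 / 271200 ≈ 0.486.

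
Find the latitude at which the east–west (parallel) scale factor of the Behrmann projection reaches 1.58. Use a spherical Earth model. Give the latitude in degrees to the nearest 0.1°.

The Behrmann projection is cylindrical equal-area with φ₀ = 30°. Cylindrical equal-area (φ₀ = 30°): h = cos φ / cos 30° along meridians, k = cos 30° / cos φ along parallels; h·k = 1.
k = cos φ₀ / cos φ = 1.58  ⇒  cos φ = cos 30° / 1.58 = 0.5481.
φ = arccos(0.5481) ≈ 56.8°.

56.8°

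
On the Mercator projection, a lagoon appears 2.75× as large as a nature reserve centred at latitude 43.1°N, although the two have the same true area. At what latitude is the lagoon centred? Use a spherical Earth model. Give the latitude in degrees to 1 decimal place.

Mercator areal scale is sec²φ, so apparent-area ratio = sec²φ₁ / sec²φ₂ = cos²φ₂ / cos²φ₁.
cos²φ₂ / cos²φ₁ = 2.75  ⇒  cos φ₁ = cos 43.1° / √2.75 = 0.7302/1.658 = 0.4403.
φ₁ = arccos(0.4403) ≈ 63.9°.

63.9°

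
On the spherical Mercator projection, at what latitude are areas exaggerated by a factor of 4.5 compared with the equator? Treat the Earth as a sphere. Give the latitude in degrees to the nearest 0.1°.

Mercator areal scale is sec²φ.
sec²φ = 4.5  ⇒  cos²φ = 0.2222  ⇒  cos φ = 0.4714.
φ = arccos(0.4714) ≈ 61.9°.

61.9°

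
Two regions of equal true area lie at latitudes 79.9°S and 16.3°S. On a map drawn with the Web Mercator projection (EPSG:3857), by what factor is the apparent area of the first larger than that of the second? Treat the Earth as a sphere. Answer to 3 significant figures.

Mercator areal scale is sec²φ.
At 79.9°: sec²(79.9°) = 1/0.1754² = 32.52.
At 16.3°: sec²(16.3°) = 1/0.9598² = 1.086.
Ratio = 32.52/1.086 = cos²(16.3°)/cos²(79.9°) ≈ 30.0.

30.0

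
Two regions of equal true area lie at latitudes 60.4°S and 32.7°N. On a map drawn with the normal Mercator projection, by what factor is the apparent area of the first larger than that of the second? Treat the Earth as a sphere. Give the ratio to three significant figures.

On Mercator, area is exaggerated by sec²φ = 1/cos²φ.
At 60.4°: sec²(60.4°) = 1/0.4939² = 4.099.
At 32.7°: sec²(32.7°) = 1/0.8415² = 1.412.
Ratio = 4.099/1.412 = cos²(32.7°)/cos²(60.4°) ≈ 2.90.

2.90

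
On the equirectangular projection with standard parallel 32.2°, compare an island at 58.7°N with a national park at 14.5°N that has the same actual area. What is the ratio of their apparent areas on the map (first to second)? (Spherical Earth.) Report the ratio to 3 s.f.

In the equirectangular projection with standard parallel φ₀ = 32.2° (x = Rλ cos φ₀, y = Rφ), meridians are true-scale (h = 1) and the parallel scale is k = cos φ₀ / cos φ.
Areal scale at 58.7°: h·k = 1.000 × 1.629 = 1.629.
Areal scale at 14.5°: h·k = 1.000 × 0.8740 = 0.8740.
Ratio = 1.629/0.8740 ≈ 1.86.

1.86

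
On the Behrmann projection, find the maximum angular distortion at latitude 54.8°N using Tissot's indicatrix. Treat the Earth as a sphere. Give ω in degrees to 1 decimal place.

Behrmann is a cylindrical equal-area projection with standard parallels at ±30°. A cylindrical equal-area projection with standard parallel φ₀ has meridian scale h = cos φ / cos φ₀ and parallel scale k = cos φ₀ / cos φ (so areas are preserved, h·k = 1).
At 54.8°: h = 0.6656, k = 1.502; principal scales a = 1.502, b = 0.6656.
sin(ω/2) = (a − b)/(a + b) = 0.8368/2.168 = 0.3860, so ω = 2 arcsin(0.3860) ≈ 45.4°.

45.4°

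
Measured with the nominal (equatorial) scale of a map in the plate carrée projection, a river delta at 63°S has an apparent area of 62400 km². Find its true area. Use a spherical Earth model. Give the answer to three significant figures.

In the plate carrée (x = Rλ, y = Rφ), meridians are true-scale (h = 1) and parallels are stretched by k = sec φ.
Areal scale = h·k = 1 × sec φ; at 63°, h = 1.000, k = 2.203, so h·k = 2.203.
True area = apparent / (areal scale) = 62400 / 2.203 ≈ 28300 km².

28300 km²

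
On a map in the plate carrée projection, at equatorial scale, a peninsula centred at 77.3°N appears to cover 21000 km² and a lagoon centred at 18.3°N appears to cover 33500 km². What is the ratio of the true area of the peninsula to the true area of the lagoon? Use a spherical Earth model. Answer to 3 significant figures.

Plate carrée has h = 1 and k = sec φ, giving areal scale sec φ; true area = (apparent area) · cos φ.
True area of peninsula: 21000 × cos(77.3°) = 21000 × 0.2198 = 4617 km².
True area of lagoon: 33500 × cos(18.3°) = 33500 × 0.9494 = 31810 km².
Ratio = 4617 / 31810 ≈ 0.145.

0.145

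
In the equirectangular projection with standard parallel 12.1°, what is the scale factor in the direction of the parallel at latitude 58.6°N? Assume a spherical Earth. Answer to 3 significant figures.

1.88

The equidistant cylindrical projection with φ₀ = 12.1° has h = 1 (meridians true) and k = cos φ₀ / cos φ along parallels.
k = cos 12.1° / cos 58.6° = 0.9778/0.5210 = 1.877.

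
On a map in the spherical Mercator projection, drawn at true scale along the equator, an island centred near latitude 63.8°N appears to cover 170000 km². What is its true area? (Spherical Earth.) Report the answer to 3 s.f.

Mercator is conformal, so the point scale is isotropic: h = k = sec φ = 1/cos φ.
Areal scale = k² = sec²φ = 1/cos²(63.8°) = 1/0.4415² = 5.130.
True area = apparent / (areal scale) = 170000 / 5.130 ≈ 33100 km².

33100 km²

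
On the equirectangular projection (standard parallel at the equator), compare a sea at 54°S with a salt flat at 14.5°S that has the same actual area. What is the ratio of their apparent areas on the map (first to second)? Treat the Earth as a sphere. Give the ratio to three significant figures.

1.65

Plate carrée maps x = Rλ, y = Rφ. The meridian scale is h = 1 and the parallel scale is k = 1/cos φ = sec φ.
Areal scale at 54°: h·k = 1.000 × 1.701 = 1.701.
Areal scale at 14.5°: h·k = 1.000 × 1.033 = 1.033.
Ratio = 1.701/1.033 ≈ 1.65.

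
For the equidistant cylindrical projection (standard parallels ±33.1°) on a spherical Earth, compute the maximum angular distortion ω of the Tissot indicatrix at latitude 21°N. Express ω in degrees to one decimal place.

6.2°

With standard parallel φ₀ = 33.1°, the equirectangular projection gives x = Rλ cos φ₀, y = Rφ, so h = 1 and k = cos 33.1° / cos φ.
At 21°: h = 1.000, k = 0.8973; principal scales a = 1.000, b = 0.8973.
sin(ω/2) = (a − b)/(a + b) = 0.1027/1.897 = 0.05412, so ω = 2 arcsin(0.05412) ≈ 6.2°.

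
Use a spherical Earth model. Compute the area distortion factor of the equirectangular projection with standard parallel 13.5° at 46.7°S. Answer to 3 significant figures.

The equidistant cylindrical projection with φ₀ = 13.5° has h = 1 (meridians true) and k = cos φ₀ / cos φ along parallels.
Areal scale = h·k = 1 × cos φ₀ / cos φ; at 46.7°, h = 1.000, k = 1.418, so h·k = 1.418.

1.42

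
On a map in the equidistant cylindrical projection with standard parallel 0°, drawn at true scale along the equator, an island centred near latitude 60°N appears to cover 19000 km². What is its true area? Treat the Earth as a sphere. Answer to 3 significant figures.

9500 km²

Plate carrée maps x = Rλ, y = Rφ. The meridian scale is h = 1 and the parallel scale is k = 1/cos φ = sec φ.
Areal scale = h·k = 1 × sec φ; at 60°, h = 1.000, k = 2.000, so h·k = 2.000.
True area = apparent / (areal scale) = 19000 / 2.000 ≈ 9500 km².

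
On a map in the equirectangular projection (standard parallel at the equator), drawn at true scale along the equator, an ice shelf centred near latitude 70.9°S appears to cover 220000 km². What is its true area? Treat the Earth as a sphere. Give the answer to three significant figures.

Plate carrée maps x = Rλ, y = Rφ. The meridian scale is h = 1 and the parallel scale is k = 1/cos φ = sec φ.
Areal scale = h·k = 1 × sec φ; at 70.9°, h = 1.000, k = 3.056, so h·k = 3.056.
True area = apparent / (areal scale) = 220000 / 3.056 ≈ 72000 km².

72000 km²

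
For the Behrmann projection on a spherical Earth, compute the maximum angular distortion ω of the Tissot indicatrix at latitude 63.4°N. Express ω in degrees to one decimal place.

70.6°

The Behrmann projection is cylindrical equal-area with φ₀ = 30°. A cylindrical equal-area projection with standard parallel φ₀ has meridian scale h = cos φ / cos φ₀ and parallel scale k = cos φ₀ / cos φ (so areas are preserved, h·k = 1).
At 63.4°: h = 0.5170, k = 1.934; principal scales a = 1.934, b = 0.5170.
sin(ω/2) = (a − b)/(a + b) = 1.417/2.451 = 0.5781, so ω = 2 arcsin(0.5781) ≈ 70.6°.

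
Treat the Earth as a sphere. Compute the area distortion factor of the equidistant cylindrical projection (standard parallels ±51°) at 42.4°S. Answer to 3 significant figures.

0.852

In the equirectangular projection with standard parallel φ₀ = 51° (x = Rλ cos φ₀, y = Rφ), meridians are true-scale (h = 1) and the parallel scale is k = cos φ₀ / cos φ.
Areal scale = h·k = 1 × cos φ₀ / cos φ; at 42.4°, h = 1.000, k = 0.8522, so h·k = 0.8522.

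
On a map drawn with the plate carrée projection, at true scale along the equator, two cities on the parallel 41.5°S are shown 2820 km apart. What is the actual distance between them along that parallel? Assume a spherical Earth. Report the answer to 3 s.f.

2110 km

In the plate carrée (x = Rλ, y = Rφ), meridians are true-scale (h = 1) and parallels are stretched by k = sec φ.
Along the parallel at 41.5°, map distances are exaggerated by k = sec 41.5° = 1.335.
True distance = 2820 / 1.335 = 2820 × cos 41.5° ≈ 2110 km.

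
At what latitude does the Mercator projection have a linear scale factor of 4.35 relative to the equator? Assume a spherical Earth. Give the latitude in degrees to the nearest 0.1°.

Mercator scale is k = sec φ = 1/cos φ.
1/cos φ = 4.35  ⇒  cos φ = 0.2299  ⇒  φ = arccos(0.2299) ≈ 76.7°.

76.7°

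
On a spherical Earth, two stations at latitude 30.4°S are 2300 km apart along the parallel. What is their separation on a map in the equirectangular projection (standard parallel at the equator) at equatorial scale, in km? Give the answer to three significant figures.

2670 km

Plate carrée maps x = Rλ, y = Rφ. The meridian scale is h = 1 and the parallel scale is k = 1/cos φ = sec φ.
Along the parallel, k = sec 30.4° = 1/0.8625 = 1.159.
Map distance = 2300 × 1.159 ≈ 2670 km.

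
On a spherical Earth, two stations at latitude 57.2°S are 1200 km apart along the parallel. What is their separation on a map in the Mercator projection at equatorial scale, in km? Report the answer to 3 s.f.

2220 km

Mercator is conformal, so the point scale is isotropic: h = k = sec φ = 1/cos φ.
Along the parallel, k = sec 57.2° = 1/0.5417 = 1.846.
Map distance = 1200 × 1.846 ≈ 2220 km.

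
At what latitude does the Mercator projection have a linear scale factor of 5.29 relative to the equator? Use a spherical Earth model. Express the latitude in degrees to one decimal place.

Mercator scale is k = sec φ = 1/cos φ.
1/cos φ = 5.29  ⇒  cos φ = 0.1890  ⇒  φ = arccos(0.1890) ≈ 79.1°.

79.1°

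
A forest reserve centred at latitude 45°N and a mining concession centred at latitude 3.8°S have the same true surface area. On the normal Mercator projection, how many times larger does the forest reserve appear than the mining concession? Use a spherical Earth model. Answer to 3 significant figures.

1.99

On Mercator, area is exaggerated by sec²φ = 1/cos²φ.
At 45°: sec²(45°) = 1/0.7071² = 2.000.
At 3.8°: sec²(3.8°) = 1/0.9978² = 1.004.
Ratio = 2.000/1.004 = cos²(3.8°)/cos²(45°) ≈ 1.99.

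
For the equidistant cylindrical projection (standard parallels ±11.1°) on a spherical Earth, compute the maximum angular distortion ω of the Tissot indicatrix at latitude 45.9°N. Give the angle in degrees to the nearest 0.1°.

19.6°

With standard parallel φ₀ = 11.1°, the equirectangular projection gives x = Rλ cos φ₀, y = Rφ, so h = 1 and k = cos 11.1° / cos φ.
At 45.9°: h = 1.000, k = 1.410; principal scales a = 1.410, b = 1.000.
sin(ω/2) = (a − b)/(a + b) = 0.4101/2.410 = 0.1702, so ω = 2 arcsin(0.1702) ≈ 19.6°.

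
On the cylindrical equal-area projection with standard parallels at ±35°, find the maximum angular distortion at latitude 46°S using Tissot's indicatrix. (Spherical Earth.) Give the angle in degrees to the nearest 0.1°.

18.8°

Cylindrical equal-area (φ₀ = 35°): h = cos φ / cos 35° along meridians, k = cos 35° / cos φ along parallels; h·k = 1.
At 46°: h = 0.8480, k = 1.179; principal scales a = 1.179, b = 0.8480.
sin(ω/2) = (a − b)/(a + b) = 0.3312/2.027 = 0.1634, so ω = 2 arcsin(0.1634) ≈ 18.8°.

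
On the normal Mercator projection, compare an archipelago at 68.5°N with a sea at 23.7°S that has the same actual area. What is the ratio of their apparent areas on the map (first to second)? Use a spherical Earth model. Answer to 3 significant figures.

6.24

On Mercator, area is exaggerated by sec²φ = 1/cos²φ.
At 68.5°: sec²(68.5°) = 1/0.3665² = 7.445.
At 23.7°: sec²(23.7°) = 1/0.9157² = 1.193.
Ratio = 7.445/1.193 = cos²(23.7°)/cos²(68.5°) ≈ 6.24.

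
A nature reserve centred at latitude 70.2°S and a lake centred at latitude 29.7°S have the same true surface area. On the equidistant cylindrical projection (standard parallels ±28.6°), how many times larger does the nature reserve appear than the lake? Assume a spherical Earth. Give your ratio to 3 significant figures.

2.56

In the equirectangular projection with standard parallel φ₀ = 28.6° (x = Rλ cos φ₀, y = Rφ), meridians are true-scale (h = 1) and the parallel scale is k = cos φ₀ / cos φ.
Areal scale at 70.2°: h·k = 1.000 × 2.592 = 2.592.
Areal scale at 29.7°: h·k = 1.000 × 1.011 = 1.011.
Ratio = 2.592/1.011 ≈ 2.56.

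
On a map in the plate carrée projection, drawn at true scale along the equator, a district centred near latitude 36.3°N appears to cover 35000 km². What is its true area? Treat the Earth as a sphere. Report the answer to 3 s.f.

28200 km²

For the equirectangular projection with φ₀ = 0 (plate carrée), h = 1 along meridians and k = sec φ along parallels.
Areal scale = h·k = 1 × sec φ; at 36.3°, h = 1.000, k = 1.241, so h·k = 1.241.
True area = apparent / (areal scale) = 35000 / 1.241 ≈ 28200 km².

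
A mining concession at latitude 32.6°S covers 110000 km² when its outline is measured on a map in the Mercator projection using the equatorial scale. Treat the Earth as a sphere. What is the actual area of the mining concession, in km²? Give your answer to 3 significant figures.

78100 km²

Mercator is conformal, so the point scale is isotropic: h = k = sec φ = 1/cos φ.
Areal scale = k² = sec²φ = 1/cos²(32.6°) = 1/0.8425² = 1.409.
True area = apparent / (areal scale) = 110000 / 1.409 ≈ 78100 km².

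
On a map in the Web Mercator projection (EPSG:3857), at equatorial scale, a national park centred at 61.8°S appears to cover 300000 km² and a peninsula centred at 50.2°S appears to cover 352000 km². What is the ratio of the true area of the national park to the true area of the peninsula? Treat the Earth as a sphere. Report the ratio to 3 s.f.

0.464

On Mercator the areal scale is sec²φ, so true area = apparent × cos²φ.
True area of national park: 300000 × cos²(61.8°) = 300000 × 0.2233 = 66990 km².
True area of peninsula: 352000 × cos²(50.2°) = 352000 × 0.4097 = 144200 km².
Ratio = 66990 / 144200 ≈ 0.464.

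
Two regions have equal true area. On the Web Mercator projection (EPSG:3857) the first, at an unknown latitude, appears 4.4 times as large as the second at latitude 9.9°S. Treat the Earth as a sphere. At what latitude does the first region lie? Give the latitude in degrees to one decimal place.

On Mercator, (apparent₁)/(apparent₂) = sec²φ₁ / sec²φ₂ when true areas are equal.
cos²φ₂ / cos²φ₁ = 4.4  ⇒  cos φ₁ = cos 9.9° / √4.4 = 0.9851/2.098 = 0.4696.
φ₁ = arccos(0.4696) ≈ 62.0°.

62.0°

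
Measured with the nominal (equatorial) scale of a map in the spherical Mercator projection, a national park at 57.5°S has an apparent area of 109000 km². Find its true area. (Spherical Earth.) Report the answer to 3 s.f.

31500 km²

The Mercator projection is conformal; its linear scale factor is the same in every direction and equals sec φ = 1/cos φ.
Areal scale = k² = sec²φ = 1/cos²(57.5°) = 1/0.5373² = 3.464.
True area = apparent / (areal scale) = 109000 / 3.464 ≈ 31500 km².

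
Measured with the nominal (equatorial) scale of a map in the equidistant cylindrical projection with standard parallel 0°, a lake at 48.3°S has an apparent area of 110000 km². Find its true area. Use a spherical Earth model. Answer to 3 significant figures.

73200 km²

Plate carrée maps x = Rλ, y = Rφ. The meridian scale is h = 1 and the parallel scale is k = 1/cos φ = sec φ.
Areal scale = h·k = 1 × sec φ; at 48.3°, h = 1.000, k = 1.503, so h·k = 1.503.
True area = apparent / (areal scale) = 110000 / 1.503 ≈ 73200 km².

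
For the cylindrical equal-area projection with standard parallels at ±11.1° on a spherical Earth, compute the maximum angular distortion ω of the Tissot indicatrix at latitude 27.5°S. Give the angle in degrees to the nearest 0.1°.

11.6°

Cylindrical equal-area (φ₀ = 11.1°): h = cos φ / cos 11.1° along meridians, k = cos 11.1° / cos φ along parallels; h·k = 1.
At 27.5°: h = 0.9039, k = 1.106; principal scales a = 1.106, b = 0.9039.
sin(ω/2) = (a − b)/(a + b) = 0.2024/2.010 = 0.1007, so ω = 2 arcsin(0.1007) ≈ 11.6°.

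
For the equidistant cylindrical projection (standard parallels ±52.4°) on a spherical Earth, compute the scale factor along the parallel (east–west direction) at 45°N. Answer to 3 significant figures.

The equidistant cylindrical projection with φ₀ = 52.4° has h = 1 (meridians true) and k = cos φ₀ / cos φ along parallels.
k = cos 52.4° / cos 45° = 0.6101/0.7071 = 0.8629.

0.863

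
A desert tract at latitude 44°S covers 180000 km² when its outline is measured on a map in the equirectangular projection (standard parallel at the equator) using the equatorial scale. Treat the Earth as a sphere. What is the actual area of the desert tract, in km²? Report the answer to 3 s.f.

129000 km²

Plate carrée maps x = Rλ, y = Rφ. The meridian scale is h = 1 and the parallel scale is k = 1/cos φ = sec φ.
Areal scale = h·k = 1 × sec φ; at 44°, h = 1.000, k = 1.390, so h·k = 1.390.
True area = apparent / (areal scale) = 180000 / 1.390 ≈ 129000 km².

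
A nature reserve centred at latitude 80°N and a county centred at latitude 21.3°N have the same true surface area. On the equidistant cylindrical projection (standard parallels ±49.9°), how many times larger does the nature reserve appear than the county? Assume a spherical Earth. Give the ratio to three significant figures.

The equidistant cylindrical projection with φ₀ = 49.9° has h = 1 (meridians true) and k = cos φ₀ / cos φ along parallels.
Areal scale at 80°: h·k = 1.000 × 3.709 = 3.709.
Areal scale at 21.3°: h·k = 1.000 × 0.6913 = 0.6913.
Ratio = 3.709/0.6913 ≈ 5.37.

5.37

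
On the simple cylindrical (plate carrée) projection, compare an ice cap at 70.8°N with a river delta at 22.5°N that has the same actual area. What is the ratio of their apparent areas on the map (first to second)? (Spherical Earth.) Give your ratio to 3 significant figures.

In the plate carrée (x = Rλ, y = Rφ), meridians are true-scale (h = 1) and parallels are stretched by k = sec φ.
Areal scale at 70.8°: h·k = 1.000 × 3.041 = 3.041.
Areal scale at 22.5°: h·k = 1.000 × 1.082 = 1.082.
Ratio = 3.041/1.082 ≈ 2.81.

2.81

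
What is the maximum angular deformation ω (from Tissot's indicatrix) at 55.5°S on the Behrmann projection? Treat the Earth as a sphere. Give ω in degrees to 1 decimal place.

Behrmann is a cylindrical equal-area projection with standard parallels at ±30°. For cylindrical equal-area with standard parallel φ₀, h = cos φ / cos φ₀ and k = cos φ₀ / cos φ, so h·k = 1.
At 55.5°: h = 0.6540, k = 1.529; principal scales a = 1.529, b = 0.6540.
sin(ω/2) = (a − b)/(a + b) = 0.8750/2.183 = 0.4008, so ω = 2 arcsin(0.4008) ≈ 47.3°.

47.3°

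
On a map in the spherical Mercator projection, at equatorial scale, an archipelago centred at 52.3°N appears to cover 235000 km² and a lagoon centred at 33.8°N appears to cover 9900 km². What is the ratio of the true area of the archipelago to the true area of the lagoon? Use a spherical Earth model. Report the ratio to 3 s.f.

Since Mercator area scale is 1/cos²φ, the true area equals the apparent area multiplied by cos²φ.
True area of archipelago: 235000 × cos²(52.3°) = 235000 × 0.3740 = 87880 km².
True area of lagoon: 9900 × cos²(33.8°) = 9900 × 0.6905 = 6836 km².
Ratio = 87880 / 6836 ≈ 12.9.

12.9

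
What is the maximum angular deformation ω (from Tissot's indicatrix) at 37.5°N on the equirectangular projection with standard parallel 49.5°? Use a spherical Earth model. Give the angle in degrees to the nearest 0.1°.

The equidistant cylindrical projection with φ₀ = 49.5° has h = 1 (meridians true) and k = cos φ₀ / cos φ along parallels.
At 37.5°: h = 1.000, k = 0.8186; principal scales a = 1.000, b = 0.8186.
sin(ω/2) = (a − b)/(a + b) = 0.1814/1.819 = 0.09974, so ω = 2 arcsin(0.09974) ≈ 11.4°.

11.4°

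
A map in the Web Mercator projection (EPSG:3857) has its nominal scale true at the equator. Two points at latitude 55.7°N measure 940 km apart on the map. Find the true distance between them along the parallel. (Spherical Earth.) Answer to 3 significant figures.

530 km

The Mercator projection is conformal; its linear scale factor is the same in every direction and equals sec φ = 1/cos φ.
Along the parallel at 55.7°, map distances are exaggerated by k = sec 55.7° = 1.775.
True distance = 940 / 1.775 = 940 × cos 55.7° ≈ 530 km.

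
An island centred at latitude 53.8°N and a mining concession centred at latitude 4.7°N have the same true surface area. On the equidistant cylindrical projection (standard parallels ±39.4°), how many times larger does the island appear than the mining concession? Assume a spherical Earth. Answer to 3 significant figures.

In the equirectangular projection with standard parallel φ₀ = 39.4° (x = Rλ cos φ₀, y = Rφ), meridians are true-scale (h = 1) and the parallel scale is k = cos φ₀ / cos φ.
Areal scale at 53.8°: h·k = 1.000 × 1.308 = 1.308.
Areal scale at 4.7°: h·k = 1.000 × 0.7753 = 0.7753.
Ratio = 1.308/0.7753 ≈ 1.69.

1.69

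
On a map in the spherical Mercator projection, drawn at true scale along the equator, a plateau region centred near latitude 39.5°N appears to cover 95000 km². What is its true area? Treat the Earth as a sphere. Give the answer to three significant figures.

Mercator is conformal, so the point scale is isotropic: h = k = sec φ = 1/cos φ.
Areal scale = k² = sec²φ = 1/cos²(39.5°) = 1/0.7716² = 1.680.
True area = apparent / (areal scale) = 95000 / 1.680 ≈ 56600 km².

56600 km²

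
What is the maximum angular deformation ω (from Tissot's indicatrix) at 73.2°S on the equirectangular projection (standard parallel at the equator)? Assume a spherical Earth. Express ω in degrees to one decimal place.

66.9°

Plate carrée maps x = Rλ, y = Rφ. The meridian scale is h = 1 and the parallel scale is k = 1/cos φ = sec φ.
At 73.2°: h = 1.000, k = 3.460; principal scales a = 3.460, b = 1.000.
sin(ω/2) = (a − b)/(a + b) = 2.460/4.460 = 0.5516, so ω = 2 arcsin(0.5516) ≈ 66.9°.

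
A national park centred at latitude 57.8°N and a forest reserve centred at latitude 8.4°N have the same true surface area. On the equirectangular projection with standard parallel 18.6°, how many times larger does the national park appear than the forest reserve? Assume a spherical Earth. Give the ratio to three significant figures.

The equidistant cylindrical projection with φ₀ = 18.6° has h = 1 (meridians true) and k = cos φ₀ / cos φ along parallels.
Areal scale at 57.8°: h·k = 1.000 × 1.779 = 1.779.
Areal scale at 8.4°: h·k = 1.000 × 0.9580 = 0.9580.
Ratio = 1.779/0.9580 ≈ 1.86.

1.86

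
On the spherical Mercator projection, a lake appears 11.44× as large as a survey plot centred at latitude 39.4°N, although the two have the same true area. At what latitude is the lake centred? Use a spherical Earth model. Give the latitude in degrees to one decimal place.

Mercator areal scale is sec²φ, so apparent-area ratio = sec²φ₁ / sec²φ₂ = cos²φ₂ / cos²φ₁.
cos²φ₂ / cos²φ₁ = 11.44  ⇒  cos φ₁ = cos 39.4° / √11.44 = 0.7727/3.382 = 0.2285.
φ₁ = arccos(0.2285) ≈ 76.8°.

76.8°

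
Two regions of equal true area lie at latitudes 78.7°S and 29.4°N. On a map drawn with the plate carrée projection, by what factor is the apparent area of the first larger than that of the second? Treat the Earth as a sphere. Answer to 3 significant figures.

In the plate carrée (x = Rλ, y = Rφ), meridians are true-scale (h = 1) and parallels are stretched by k = sec φ.
Areal scale at 78.7°: h·k = 1.000 × 5.103 = 5.103.
Areal scale at 29.4°: h·k = 1.000 × 1.148 = 1.148.
Ratio = 5.103/1.148 ≈ 4.45.

4.45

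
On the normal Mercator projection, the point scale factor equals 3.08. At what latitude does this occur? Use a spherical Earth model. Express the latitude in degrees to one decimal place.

71.1°

Mercator scale is k = sec φ = 1/cos φ.
1/cos φ = 3.08  ⇒  cos φ = 0.3247  ⇒  φ = arccos(0.3247) ≈ 71.1°.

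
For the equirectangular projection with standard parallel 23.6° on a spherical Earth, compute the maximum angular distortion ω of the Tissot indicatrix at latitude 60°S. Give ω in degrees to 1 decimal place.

34.2°

With standard parallel φ₀ = 23.6°, the equirectangular projection gives x = Rλ cos φ₀, y = Rφ, so h = 1 and k = cos 23.6° / cos φ.
At 60°: h = 1.000, k = 1.833; principal scales a = 1.833, b = 1.000.
sin(ω/2) = (a − b)/(a + b) = 0.8327/2.833 = 0.2940, so ω = 2 arcsin(0.2940) ≈ 34.2°.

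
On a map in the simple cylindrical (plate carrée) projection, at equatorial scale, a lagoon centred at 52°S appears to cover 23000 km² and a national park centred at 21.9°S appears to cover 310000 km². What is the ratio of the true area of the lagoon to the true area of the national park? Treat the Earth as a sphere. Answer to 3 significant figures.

0.0492

Plate carrée has h = 1 and k = sec φ, giving areal scale sec φ; true area = (apparent area) · cos φ.
True area of lagoon: 23000 × cos(52°) = 23000 × 0.6157 = 14160 km².
True area of national park: 310000 × cos(21.9°) = 310000 × 0.9278 = 287600 km².
Ratio = 14160 / 287600 ≈ 0.0492.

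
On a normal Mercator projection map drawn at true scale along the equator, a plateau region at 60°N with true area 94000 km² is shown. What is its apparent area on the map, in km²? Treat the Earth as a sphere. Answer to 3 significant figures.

For Mercator, h = k = sec φ (a conformal cylindrical projection has a single point scale, 1/cos φ).
Areal scale = k² = sec²φ = 1/cos²(60°) = 1/0.5000² = 4.000.
Apparent area = 94000 × 4.000 ≈ 376000 km².

376000 km²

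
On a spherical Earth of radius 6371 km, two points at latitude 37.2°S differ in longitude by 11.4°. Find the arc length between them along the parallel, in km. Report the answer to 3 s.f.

1010 km

Arc length along a parallel = R cos φ · Δλ (with Δλ in radians).
= 6371 × cos 37.2° × (11.4° × π/180) = 6371 × 0.7965 × 0.1990 ≈ 1010 km.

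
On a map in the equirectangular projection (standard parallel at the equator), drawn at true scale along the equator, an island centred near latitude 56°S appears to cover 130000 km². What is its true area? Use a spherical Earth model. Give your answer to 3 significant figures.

72700 km²

For the equirectangular projection with φ₀ = 0 (plate carrée), h = 1 along meridians and k = sec φ along parallels.
Areal scale = h·k = 1 × sec φ; at 56°, h = 1.000, k = 1.788, so h·k = 1.788.
True area = apparent / (areal scale) = 130000 / 1.788 ≈ 72700 km².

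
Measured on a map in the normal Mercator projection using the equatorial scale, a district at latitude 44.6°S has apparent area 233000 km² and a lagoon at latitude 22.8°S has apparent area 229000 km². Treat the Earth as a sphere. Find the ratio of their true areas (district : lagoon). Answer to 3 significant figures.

0.607

Mercator's areal exaggeration is sec²φ; hence true area = (apparent area) · cos²φ.
True area of district: 233000 × cos²(44.6°) = 233000 × 0.5070 = 118100 km².
True area of lagoon: 229000 × cos²(22.8°) = 229000 × 0.8498 = 194600 km².
Ratio = 118100 / 194600 ≈ 0.607.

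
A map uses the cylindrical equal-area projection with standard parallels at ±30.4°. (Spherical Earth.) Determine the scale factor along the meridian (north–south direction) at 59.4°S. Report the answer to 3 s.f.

0.590

For cylindrical equal-area with standard parallel φ₀, h = cos φ / cos φ₀ and k = cos φ₀ / cos φ, so h·k = 1.
h = cos 59.4° / cos 30.4° = 0.5090/0.8625 = 0.5902.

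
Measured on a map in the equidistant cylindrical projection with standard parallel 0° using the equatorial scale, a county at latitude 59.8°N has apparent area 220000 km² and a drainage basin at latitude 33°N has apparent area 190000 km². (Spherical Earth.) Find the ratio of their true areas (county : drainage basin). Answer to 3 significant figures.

Plate carrée has h = 1 and k = sec φ, giving areal scale sec φ; true area = (apparent area) · cos φ.
True area of county: 220000 × cos(59.8°) = 220000 × 0.5030 = 110700 km².
True area of drainage basin: 190000 × cos(33°) = 190000 × 0.8387 = 159300 km².
Ratio = 110700 / 159300 ≈ 0.694.

0.694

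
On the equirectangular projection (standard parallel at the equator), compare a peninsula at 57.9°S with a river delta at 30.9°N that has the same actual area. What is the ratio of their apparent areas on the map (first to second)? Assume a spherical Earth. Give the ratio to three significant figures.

1.61

For the equirectangular projection with φ₀ = 0 (plate carrée), h = 1 along meridians and k = sec φ along parallels.
Areal scale at 57.9°: h·k = 1.000 × 1.882 = 1.882.
Areal scale at 30.9°: h·k = 1.000 × 1.165 = 1.165.
Ratio = 1.882/1.165 ≈ 1.61.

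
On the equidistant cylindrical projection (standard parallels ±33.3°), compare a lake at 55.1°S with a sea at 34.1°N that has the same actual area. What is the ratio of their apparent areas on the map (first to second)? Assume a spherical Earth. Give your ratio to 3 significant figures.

In the equirectangular projection with standard parallel φ₀ = 33.3° (x = Rλ cos φ₀, y = Rφ), meridians are true-scale (h = 1) and the parallel scale is k = cos φ₀ / cos φ.
Areal scale at 55.1°: h·k = 1.000 × 1.461 = 1.461.
Areal scale at 34.1°: h·k = 1.000 × 1.009 = 1.009.
Ratio = 1.461/1.009 ≈ 1.45.

1.45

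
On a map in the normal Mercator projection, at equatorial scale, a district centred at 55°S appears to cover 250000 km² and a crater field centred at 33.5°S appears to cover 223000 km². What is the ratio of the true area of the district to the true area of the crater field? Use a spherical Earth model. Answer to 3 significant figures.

0.530

Mercator's areal exaggeration is sec²φ; hence true area = (apparent area) · cos²φ.
True area of district: 250000 × cos²(55°) = 250000 × 0.3290 = 82250 km².
True area of crater field: 223000 × cos²(33.5°) = 223000 × 0.6954 = 155100 km².
Ratio = 82250 / 155100 ≈ 0.530.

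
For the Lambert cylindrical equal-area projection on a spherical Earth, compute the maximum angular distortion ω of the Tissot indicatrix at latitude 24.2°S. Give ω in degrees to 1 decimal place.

The Lambert cylindrical equal-area projection is the cylindrical equal-area projection with its standard parallel at the equator (φ₀ = 0). For cylindrical equal-area with standard parallel φ₀, h = cos φ / cos φ₀ and k = cos φ₀ / cos φ, so h·k = 1.
At 24.2°: h = 0.9121, k = 1.096; principal scales a = 1.096, b = 0.9121.
sin(ω/2) = (a − b)/(a + b) = 0.1842/2.008 = 0.09173, so ω = 2 arcsin(0.09173) ≈ 10.5°.

10.5°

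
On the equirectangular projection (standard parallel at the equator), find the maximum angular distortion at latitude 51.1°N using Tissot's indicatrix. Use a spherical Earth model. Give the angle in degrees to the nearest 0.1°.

In the plate carrée (x = Rλ, y = Rφ), meridians are true-scale (h = 1) and parallels are stretched by k = sec φ.
At 51.1°: h = 1.000, k = 1.592; principal scales a = 1.592, b = 1.000.
sin(ω/2) = (a − b)/(a + b) = 0.5925/2.592 = 0.2285, so ω = 2 arcsin(0.2285) ≈ 26.4°.

26.4°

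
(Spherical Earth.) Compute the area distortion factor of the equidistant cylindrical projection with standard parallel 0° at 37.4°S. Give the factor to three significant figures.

1.26

In the plate carrée (x = Rλ, y = Rφ), meridians are true-scale (h = 1) and parallels are stretched by k = sec φ.
Areal scale = h·k = 1 × sec φ; at 37.4°, h = 1.000, k = 1.259, so h·k = 1.259.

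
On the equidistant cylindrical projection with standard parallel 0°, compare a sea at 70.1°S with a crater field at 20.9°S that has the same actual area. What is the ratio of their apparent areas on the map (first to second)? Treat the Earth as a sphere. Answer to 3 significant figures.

Plate carrée maps x = Rλ, y = Rφ. The meridian scale is h = 1 and the parallel scale is k = 1/cos φ = sec φ.
Areal scale at 70.1°: h·k = 1.000 × 2.938 = 2.938.
Areal scale at 20.9°: h·k = 1.000 × 1.070 = 1.070.
Ratio = 2.938/1.070 ≈ 2.74.

2.74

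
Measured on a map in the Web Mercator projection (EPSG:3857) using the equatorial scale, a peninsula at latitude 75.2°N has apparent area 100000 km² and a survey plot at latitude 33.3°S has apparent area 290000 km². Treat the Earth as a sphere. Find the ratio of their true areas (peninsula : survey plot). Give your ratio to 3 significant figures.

On Mercator the areal scale is sec²φ, so true area = apparent × cos²φ.
True area of peninsula: 100000 × cos²(75.2°) = 100000 × 0.06525 = 6525 km².
True area of survey plot: 290000 × cos²(33.3°) = 290000 × 0.6986 = 202600 km².
Ratio = 6525 / 202600 ≈ 0.0322.

0.0322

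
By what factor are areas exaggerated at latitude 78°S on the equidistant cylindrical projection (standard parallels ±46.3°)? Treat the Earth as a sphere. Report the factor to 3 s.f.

With standard parallel φ₀ = 46.3°, the equirectangular projection gives x = Rλ cos φ₀, y = Rφ, so h = 1 and k = cos 46.3° / cos φ.
Areal scale = h·k = 1 × cos φ₀ / cos φ; at 78°, h = 1.000, k = 3.323, so h·k = 3.323.

3.32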